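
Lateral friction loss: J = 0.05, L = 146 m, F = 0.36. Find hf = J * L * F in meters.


hf = J * L * F = 0.05 * 146 * 0.36 = 2.6280 m

2.6280 m


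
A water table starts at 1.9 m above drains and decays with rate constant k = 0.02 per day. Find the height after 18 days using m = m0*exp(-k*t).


m = m0 * exp(-k*t)
m = 1.9 * exp(-0.02 * 18)
m = 1.9 * exp(-0.3600)

1.3256 m


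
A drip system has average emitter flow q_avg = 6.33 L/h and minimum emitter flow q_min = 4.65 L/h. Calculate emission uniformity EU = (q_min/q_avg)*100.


EU = (q_min/q_avg)*100 = (4.65/6.33)*100 = 73.4597%

73.4597 %


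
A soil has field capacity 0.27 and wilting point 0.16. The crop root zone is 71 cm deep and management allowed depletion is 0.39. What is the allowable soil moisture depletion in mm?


SMD = (FC - PWP) * d * MAD * 10
SMD = (0.27 - 0.16) * 71 * 0.39 * 10
SMD = 0.1100 * 71 * 0.39 * 10

30.4590 mm


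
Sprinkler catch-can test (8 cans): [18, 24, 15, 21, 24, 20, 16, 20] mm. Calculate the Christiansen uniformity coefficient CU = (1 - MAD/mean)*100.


mean = 19.750000 mm
MAD = 2.562500 mm
CU = (1 - 2.562500/19.750000)*100

87.0253 %


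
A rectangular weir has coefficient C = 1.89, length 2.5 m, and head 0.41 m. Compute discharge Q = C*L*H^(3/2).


Q = C * L * H^(3/2) = 1.89 * 2.5 * 0.41^1.5 = 1.89 * 2.5 * 0.262528

1.2404 m^3/s


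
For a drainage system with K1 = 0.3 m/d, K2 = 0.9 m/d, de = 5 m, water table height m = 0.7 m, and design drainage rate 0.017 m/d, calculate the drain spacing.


S^2 = 8*K2*de*m/q + 4*K1*m^2/q
S^2 = 8*0.9*5*0.7/0.017 + 4*0.3*0.7^2/0.017
S = sqrt(1516.9412)

38.9479 m


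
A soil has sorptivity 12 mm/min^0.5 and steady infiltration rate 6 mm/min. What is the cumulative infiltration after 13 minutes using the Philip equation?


F = S*sqrt(t) + A*t
F = 12*sqrt(13) + 6*13
F = 12*3.605551 + 78

121.2666 mm


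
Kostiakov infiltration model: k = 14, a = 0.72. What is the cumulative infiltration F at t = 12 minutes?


F = k * t^a = 14 * 12^0.72
F = 14 * 5.984261

83.7797 mm


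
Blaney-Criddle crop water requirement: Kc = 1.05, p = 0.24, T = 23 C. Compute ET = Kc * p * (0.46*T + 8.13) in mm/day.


ET = Kc * p * (0.46*T + 8.13)
ET = 1.05 * 0.24 * (0.46*23 + 8.13)
ET = 1.05 * 0.24 * 18.7100

4.7149 mm/day


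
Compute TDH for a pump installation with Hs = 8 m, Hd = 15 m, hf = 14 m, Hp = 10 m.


TDH = Hs + Hd + hf + Hp = 8 + 15 + 14 + 10 = 47

47 m


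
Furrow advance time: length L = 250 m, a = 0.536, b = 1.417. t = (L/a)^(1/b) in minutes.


t = (L/a)^(1/b)
t = (250/0.536)^(1/1.417)
t = 466.417910^(1/1.417)

76.4536 min


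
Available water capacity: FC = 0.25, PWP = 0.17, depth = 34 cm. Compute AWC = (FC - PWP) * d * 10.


AWC = (FC - PWP) * d * 10
AWC = (0.25 - 0.17) * 34 * 10
AWC = 0.0800 * 34 * 10

27.2000 mm


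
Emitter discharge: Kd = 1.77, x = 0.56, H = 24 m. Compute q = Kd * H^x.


q = Kd * H^x = 1.77 * 24^0.56 = 1.77 * 5.928138

10.4928 L/h


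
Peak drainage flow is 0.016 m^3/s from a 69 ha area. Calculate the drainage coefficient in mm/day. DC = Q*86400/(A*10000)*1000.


DC = Q * 86400 / (A * 10000) * 1000
DC = 0.016 * 86400 / (69 * 10000) * 1000
DC = 1382400.0000 / 690000

2.0035 mm/day


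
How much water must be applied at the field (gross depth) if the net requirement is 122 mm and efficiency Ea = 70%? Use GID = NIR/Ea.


Ea = 70% = 0.7
GID = NIR / Ea = 122 / 0.7 = 174.2857 mm

174.2857 mm


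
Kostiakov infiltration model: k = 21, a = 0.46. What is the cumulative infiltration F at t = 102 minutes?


F = k * t^a = 21 * 102^0.46
F = 21 * 8.393751

176.2688 mm


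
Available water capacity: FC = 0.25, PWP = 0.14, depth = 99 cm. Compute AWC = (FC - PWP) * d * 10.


AWC = (FC - PWP) * d * 10
AWC = (0.25 - 0.14) * 99 * 10
AWC = 0.1100 * 99 * 10

108.9000 mm


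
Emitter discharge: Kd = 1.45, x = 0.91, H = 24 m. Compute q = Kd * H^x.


q = Kd * H^x = 1.45 * 24^0.91 = 1.45 * 18.029855

26.1433 L/h


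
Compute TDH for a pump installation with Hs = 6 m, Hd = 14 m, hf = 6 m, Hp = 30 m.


TDH = Hs + Hd + hf + Hp = 6 + 14 + 6 + 30 = 56

56 m


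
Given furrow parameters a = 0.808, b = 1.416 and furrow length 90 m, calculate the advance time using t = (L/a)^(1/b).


t = (L/a)^(1/b)
t = (90/0.808)^(1/1.416)
t = 111.386139^(1/1.416)

27.8934 min


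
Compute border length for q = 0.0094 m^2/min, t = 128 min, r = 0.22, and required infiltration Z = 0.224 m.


L = q*t/((1+r)*Z)
L = 0.0094*128/((1+0.22)*0.224)
L = 1.2032/0.27328

4.4028 m


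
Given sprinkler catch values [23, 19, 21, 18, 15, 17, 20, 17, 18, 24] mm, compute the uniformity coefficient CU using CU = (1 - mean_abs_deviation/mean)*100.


mean = 19.200000 mm
MAD = 2.240000 mm
CU = (1 - 2.240000/19.200000)*100

88.3333 %


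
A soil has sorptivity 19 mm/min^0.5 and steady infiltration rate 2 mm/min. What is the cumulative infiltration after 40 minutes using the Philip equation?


F = S*sqrt(t) + A*t
F = 19*sqrt(40) + 2*40
F = 19*6.324555 + 80

200.1665 mm


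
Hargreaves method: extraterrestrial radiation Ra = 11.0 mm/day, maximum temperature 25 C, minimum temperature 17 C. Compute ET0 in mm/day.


Tmean = (Tmax + Tmin)/2 = (25 + 17)/2 = 21.0
ET0 = 0.0023 * 11.0 * (21.0 + 17.8) * sqrt(25 - 17)
ET0 = 0.0023 * 11.0 * 38.8 * 2.828427

2.7765 mm/day


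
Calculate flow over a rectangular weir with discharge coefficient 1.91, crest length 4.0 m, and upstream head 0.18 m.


Q = C * L * H^(3/2) = 1.91 * 4.0 * 0.18^1.5 = 1.91 * 4.0 * 0.076368

0.5835 m^3/s


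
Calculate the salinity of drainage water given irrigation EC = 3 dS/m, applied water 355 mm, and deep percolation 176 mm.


EC_dw = EC_iw * D_iw / D_dw
EC_dw = 3 * 355 / 176
EC_dw = 1065 / 176

6.0511 dS/m


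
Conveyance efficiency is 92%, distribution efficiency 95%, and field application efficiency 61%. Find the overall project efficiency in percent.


Ec = 0.92, Eb = 0.95, Ea = 0.61
E = 0.92 * 0.95 * 0.61 * 100 = 53.3140%

53.3140 %


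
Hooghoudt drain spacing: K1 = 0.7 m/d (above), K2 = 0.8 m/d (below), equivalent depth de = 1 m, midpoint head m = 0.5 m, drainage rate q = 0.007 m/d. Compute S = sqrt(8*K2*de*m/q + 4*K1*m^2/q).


S^2 = 8*K2*de*m/q + 4*K1*m^2/q
S^2 = 8*0.8*1*0.5/0.007 + 4*0.7*0.5^2/0.007
S = sqrt(557.1429)

23.6039 m


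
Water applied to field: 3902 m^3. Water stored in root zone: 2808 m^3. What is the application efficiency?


Ea = V_root / V_field * 100 = 2808 / 3902 * 100 = 71.9631%

71.9631 %


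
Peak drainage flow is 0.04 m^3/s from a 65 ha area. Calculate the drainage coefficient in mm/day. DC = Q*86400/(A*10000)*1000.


DC = Q * 86400 / (A * 10000) * 1000
DC = 0.04 * 86400 / (65 * 10000) * 1000
DC = 3456000.0000 / 650000

5.3169 mm/day


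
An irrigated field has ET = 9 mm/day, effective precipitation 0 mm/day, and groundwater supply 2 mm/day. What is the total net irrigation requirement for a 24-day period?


Daily deficit = ET - Pe - GW = 9 - 0 - 2 = 7 mm/day
NIR = 7 * 24 = 168 mm

168.0000 mm


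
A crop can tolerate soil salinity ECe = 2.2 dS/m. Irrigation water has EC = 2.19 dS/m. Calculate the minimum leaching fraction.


LR = ECiw / (5*ECe - ECiw)
LR = 2.19 / (5*2.2 - 2.19)
LR = 2.19 / 8.8100

0.2486


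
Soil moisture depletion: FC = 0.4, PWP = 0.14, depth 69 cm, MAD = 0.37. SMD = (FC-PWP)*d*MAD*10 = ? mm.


SMD = (FC - PWP) * d * MAD * 10
SMD = (0.4 - 0.14) * 69 * 0.37 * 10
SMD = 0.2600 * 69 * 0.37 * 10

66.3780 mm


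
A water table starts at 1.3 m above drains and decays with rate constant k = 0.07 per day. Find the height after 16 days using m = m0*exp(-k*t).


m = m0 * exp(-k*t)
m = 1.3 * exp(-0.07 * 16)
m = 1.3 * exp(-1.1200)

0.4242 m


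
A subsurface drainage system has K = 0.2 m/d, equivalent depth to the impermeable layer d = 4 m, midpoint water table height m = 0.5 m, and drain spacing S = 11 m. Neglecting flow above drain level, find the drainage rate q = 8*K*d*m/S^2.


q = 8*K*d*m/S^2
q = 8*0.2*4*0.5/11^2
q = 3.2000 / 121

0.0264 m/d


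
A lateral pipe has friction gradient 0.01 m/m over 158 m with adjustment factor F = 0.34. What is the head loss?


hf = J * L * F = 0.01 * 158 * 0.34 = 0.5372 m

0.5372 m


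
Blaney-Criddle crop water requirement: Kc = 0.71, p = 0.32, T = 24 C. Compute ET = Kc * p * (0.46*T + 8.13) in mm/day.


ET = Kc * p * (0.46*T + 8.13)
ET = 0.71 * 0.32 * (0.46*24 + 8.13)
ET = 0.71 * 0.32 * 19.1700

4.3554 mm/day


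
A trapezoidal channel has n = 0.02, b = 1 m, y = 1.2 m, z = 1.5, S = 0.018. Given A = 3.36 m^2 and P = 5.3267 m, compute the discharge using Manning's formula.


R = A/P = 3.36/5.3267 = 0.630785
Q = (1/0.02) * 3.36 * 0.630785^(2/3) * 0.018^0.5

16.5780 m^3/s


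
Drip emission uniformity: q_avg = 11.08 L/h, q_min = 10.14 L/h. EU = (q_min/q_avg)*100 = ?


EU = (q_min/q_avg)*100 = (10.14/11.08)*100 = 91.5162%

91.5162 %


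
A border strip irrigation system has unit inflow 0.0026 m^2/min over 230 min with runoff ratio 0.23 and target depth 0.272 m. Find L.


L = q*t/((1+r)*Z)
L = 0.0026*230/((1+0.23)*0.272)
L = 0.598/0.33456

1.7874 m


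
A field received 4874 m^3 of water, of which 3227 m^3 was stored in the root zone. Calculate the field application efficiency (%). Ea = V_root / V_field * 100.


Ea = V_root / V_field * 100 = 3227 / 4874 * 100 = 66.2085%

66.2085 %


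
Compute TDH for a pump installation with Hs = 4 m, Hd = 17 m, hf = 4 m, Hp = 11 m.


TDH = Hs + Hd + hf + Hp = 4 + 17 + 4 + 11 = 36

36 m


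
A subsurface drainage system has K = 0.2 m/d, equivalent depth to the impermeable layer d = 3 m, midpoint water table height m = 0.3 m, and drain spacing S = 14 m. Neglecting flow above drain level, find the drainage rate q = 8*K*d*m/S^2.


q = 8*K*d*m/S^2
q = 8*0.2*3*0.3/14^2
q = 1.4400 / 196

0.0073 m/d


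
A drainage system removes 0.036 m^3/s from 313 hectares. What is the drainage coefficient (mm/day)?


DC = Q * 86400 / (A * 10000) * 1000
DC = 0.036 * 86400 / (313 * 10000) * 1000
DC = 3110400.0000 / 3130000

0.9937 mm/day


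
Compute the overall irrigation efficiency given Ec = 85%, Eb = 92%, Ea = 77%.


Ec = 0.85, Eb = 0.92, Ea = 0.77
E = 0.85 * 0.92 * 0.77 * 100 = 60.2140%

60.2140 %


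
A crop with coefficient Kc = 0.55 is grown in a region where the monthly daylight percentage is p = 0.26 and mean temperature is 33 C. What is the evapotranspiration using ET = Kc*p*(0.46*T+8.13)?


ET = Kc * p * (0.46*T + 8.13)
ET = 0.55 * 0.26 * (0.46*33 + 8.13)
ET = 0.55 * 0.26 * 23.3100

3.3333 mm/day


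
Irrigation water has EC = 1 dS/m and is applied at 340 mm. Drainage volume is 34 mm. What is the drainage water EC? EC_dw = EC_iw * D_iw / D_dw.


EC_dw = EC_iw * D_iw / D_dw
EC_dw = 1 * 340 / 34
EC_dw = 340 / 34

10.0000 dS/m


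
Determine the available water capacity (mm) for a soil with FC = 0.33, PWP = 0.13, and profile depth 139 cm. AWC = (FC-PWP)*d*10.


AWC = (FC - PWP) * d * 10
AWC = (0.33 - 0.13) * 139 * 10
AWC = 0.2000 * 139 * 10

278.0000 mm


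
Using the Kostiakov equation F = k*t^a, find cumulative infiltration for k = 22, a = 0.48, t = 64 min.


F = k * t^a = 22 * 64^0.48
F = 22 * 7.361501

161.9530 mm


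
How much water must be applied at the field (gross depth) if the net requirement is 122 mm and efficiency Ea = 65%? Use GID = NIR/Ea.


Ea = 65% = 0.65
GID = NIR / Ea = 122 / 0.65 = 187.6923 mm

187.6923 mm


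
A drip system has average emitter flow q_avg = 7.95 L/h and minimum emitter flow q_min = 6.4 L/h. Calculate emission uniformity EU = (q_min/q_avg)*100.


EU = (q_min/q_avg)*100 = (6.4/7.95)*100 = 80.5031%

80.5031 %


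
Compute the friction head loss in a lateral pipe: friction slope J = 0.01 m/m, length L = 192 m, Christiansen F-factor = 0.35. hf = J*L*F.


hf = J * L * F = 0.01 * 192 * 0.35 = 0.6720 m

0.6720 m


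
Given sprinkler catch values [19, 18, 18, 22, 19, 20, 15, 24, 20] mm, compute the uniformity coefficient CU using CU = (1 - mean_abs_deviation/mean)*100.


mean = 19.444444 mm
MAD = 1.827160 mm
CU = (1 - 1.827160/19.444444)*100

90.6032 %


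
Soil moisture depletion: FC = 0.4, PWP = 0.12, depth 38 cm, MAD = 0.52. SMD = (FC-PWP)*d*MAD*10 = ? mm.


SMD = (FC - PWP) * d * MAD * 10
SMD = (0.4 - 0.12) * 38 * 0.52 * 10
SMD = 0.2800 * 38 * 0.52 * 10

55.3280 mm


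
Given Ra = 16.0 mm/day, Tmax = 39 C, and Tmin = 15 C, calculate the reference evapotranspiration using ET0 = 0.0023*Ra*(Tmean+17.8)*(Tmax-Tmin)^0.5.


Tmean = (Tmax + Tmin)/2 = (39 + 15)/2 = 27.0
ET0 = 0.0023 * 16.0 * (27.0 + 17.8) * sqrt(39 - 15)
ET0 = 0.0023 * 16.0 * 44.8 * 4.898979

8.0767 mm/day


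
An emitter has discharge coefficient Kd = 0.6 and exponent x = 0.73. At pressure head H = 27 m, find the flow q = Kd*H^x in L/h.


q = Kd * H^x = 0.6 * 27^0.73 = 0.6 * 11.089081

6.6534 L/h


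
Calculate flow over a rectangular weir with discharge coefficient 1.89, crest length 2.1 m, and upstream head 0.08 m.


Q = C * L * H^(3/2) = 1.89 * 2.1 * 0.08^1.5 = 1.89 * 2.1 * 0.022627

0.0898 m^3/s


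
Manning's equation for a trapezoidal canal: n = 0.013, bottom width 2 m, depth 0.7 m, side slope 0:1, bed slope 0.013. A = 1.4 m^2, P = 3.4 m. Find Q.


R = A/P = 1.4/3.4 = 0.411765
Q = (1/0.013) * 1.4 * 0.411765^(2/3) * 0.013^0.5

6.7960 m^3/s


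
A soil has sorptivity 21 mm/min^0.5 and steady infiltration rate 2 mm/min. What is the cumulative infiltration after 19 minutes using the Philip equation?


F = S*sqrt(t) + A*t
F = 21*sqrt(19) + 2*19
F = 21*4.358899 + 38

129.5369 mm


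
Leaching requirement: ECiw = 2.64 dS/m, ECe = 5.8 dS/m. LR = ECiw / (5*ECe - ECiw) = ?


LR = ECiw / (5*ECe - ECiw)
LR = 2.64 / (5*5.8 - 2.64)
LR = 2.64 / 26.3600

0.1002


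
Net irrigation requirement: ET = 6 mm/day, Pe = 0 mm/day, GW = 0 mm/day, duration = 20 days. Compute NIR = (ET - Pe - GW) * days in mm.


Daily deficit = ET - Pe - GW = 6 - 0 - 0 = 6 mm/day
NIR = 6 * 20 = 120 mm

120.0000 mm


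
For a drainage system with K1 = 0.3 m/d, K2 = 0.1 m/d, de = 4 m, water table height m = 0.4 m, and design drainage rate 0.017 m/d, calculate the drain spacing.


S^2 = 8*K2*de*m/q + 4*K1*m^2/q
S^2 = 8*0.1*4*0.4/0.017 + 4*0.3*0.4^2/0.017
S = sqrt(86.5882)

9.3053 m


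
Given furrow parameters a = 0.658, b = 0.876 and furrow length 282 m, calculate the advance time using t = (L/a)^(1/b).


t = (L/a)^(1/b)
t = (282/0.658)^(1/0.876)
t = 428.571429^(1/0.876)

1010.6312 min


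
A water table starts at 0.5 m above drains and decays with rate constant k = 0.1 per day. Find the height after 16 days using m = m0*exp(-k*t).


m = m0 * exp(-k*t)
m = 0.5 * exp(-0.1 * 16)
m = 0.5 * exp(-1.6000)

0.1009 m


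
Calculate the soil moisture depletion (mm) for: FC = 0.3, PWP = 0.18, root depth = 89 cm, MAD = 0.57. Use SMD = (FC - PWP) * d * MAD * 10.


SMD = (FC - PWP) * d * MAD * 10
SMD = (0.3 - 0.18) * 89 * 0.57 * 10
SMD = 0.1200 * 89 * 0.57 * 10

60.8760 mm


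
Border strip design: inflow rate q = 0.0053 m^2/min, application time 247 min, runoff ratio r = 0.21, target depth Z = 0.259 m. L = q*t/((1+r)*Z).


L = q*t/((1+r)*Z)
L = 0.0053*247/((1+0.21)*0.259)
L = 1.3091/0.31339

4.1772 m


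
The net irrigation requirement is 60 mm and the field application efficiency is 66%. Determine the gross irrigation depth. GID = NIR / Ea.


Ea = 66% = 0.66
GID = NIR / Ea = 60 / 0.66 = 90.9091 mm

90.9091 mm


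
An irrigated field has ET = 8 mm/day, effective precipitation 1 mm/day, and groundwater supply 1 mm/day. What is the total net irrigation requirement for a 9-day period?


Daily deficit = ET - Pe - GW = 8 - 1 - 1 = 6 mm/day
NIR = 6 * 9 = 54 mm

54.0000 mm


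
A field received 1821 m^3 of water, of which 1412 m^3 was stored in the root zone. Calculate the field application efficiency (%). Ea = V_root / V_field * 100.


Ea = V_root / V_field * 100 = 1412 / 1821 * 100 = 77.5398%

77.5398 %


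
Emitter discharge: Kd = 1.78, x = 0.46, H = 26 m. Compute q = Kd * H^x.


q = Kd * H^x = 1.78 * 26^0.46 = 1.78 * 4.475976

7.9672 L/h


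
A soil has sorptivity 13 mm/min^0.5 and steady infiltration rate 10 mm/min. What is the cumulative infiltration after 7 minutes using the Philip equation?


F = S*sqrt(t) + A*t
F = 13*sqrt(7) + 10*7
F = 13*2.645751 + 70

104.3948 mm


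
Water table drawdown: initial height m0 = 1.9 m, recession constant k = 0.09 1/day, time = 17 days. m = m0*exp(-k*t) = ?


m = m0 * exp(-k*t)
m = 1.9 * exp(-0.09 * 17)
m = 1.9 * exp(-1.5300)

0.4114 m


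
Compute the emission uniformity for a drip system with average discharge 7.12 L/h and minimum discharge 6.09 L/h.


EU = (q_min/q_avg)*100 = (6.09/7.12)*100 = 85.5337%

85.5337 %


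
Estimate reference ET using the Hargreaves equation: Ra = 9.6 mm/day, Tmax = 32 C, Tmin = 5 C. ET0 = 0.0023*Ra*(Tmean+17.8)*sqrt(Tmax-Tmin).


Tmean = (Tmax + Tmin)/2 = (32 + 5)/2 = 18.5
ET0 = 0.0023 * 9.6 * (18.5 + 17.8) * sqrt(32 - 5)
ET0 = 0.0023 * 9.6 * 36.3 * 5.196152

4.1647 mm/day


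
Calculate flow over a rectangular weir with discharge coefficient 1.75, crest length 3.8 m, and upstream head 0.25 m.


Q = C * L * H^(3/2) = 1.75 * 3.8 * 0.25^1.5 = 1.75 * 3.8 * 0.125000

0.8312 m^3/s


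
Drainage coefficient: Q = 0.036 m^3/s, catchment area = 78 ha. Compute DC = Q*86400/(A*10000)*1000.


DC = Q * 86400 / (A * 10000) * 1000
DC = 0.036 * 86400 / (78 * 10000) * 1000
DC = 3110400.0000 / 780000

3.9877 mm/day


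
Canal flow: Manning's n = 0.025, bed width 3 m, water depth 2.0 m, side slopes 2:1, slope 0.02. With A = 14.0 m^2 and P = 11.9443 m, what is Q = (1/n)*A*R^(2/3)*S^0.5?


R = A/P = 14.0/11.9443 = 1.172107
Q = (1/0.025) * 14.0 * 1.172107^(2/3) * 0.02^0.5

88.0402 m^3/s


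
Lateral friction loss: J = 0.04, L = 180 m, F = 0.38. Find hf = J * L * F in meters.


hf = J * L * F = 0.04 * 180 * 0.38 = 2.7360 m

2.7360 m


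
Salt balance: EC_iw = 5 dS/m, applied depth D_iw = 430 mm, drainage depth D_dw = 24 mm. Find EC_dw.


EC_dw = EC_iw * D_iw / D_dw
EC_dw = 5 * 430 / 24
EC_dw = 2150 / 24

89.5833 dS/m


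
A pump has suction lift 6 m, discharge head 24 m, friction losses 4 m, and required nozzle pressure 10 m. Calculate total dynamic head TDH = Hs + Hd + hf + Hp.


TDH = Hs + Hd + hf + Hp = 6 + 24 + 4 + 10 = 44

44 m


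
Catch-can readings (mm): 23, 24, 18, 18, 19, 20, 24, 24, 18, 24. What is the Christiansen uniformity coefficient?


mean = 21.200000 mm
MAD = 2.600000 mm
CU = (1 - 2.600000/21.200000)*100

87.7358 %


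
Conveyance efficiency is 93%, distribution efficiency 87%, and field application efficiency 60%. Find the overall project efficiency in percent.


Ec = 0.93, Eb = 0.87, Ea = 0.6
E = 0.93 * 0.87 * 0.6 * 100 = 48.5460%

48.5460 %


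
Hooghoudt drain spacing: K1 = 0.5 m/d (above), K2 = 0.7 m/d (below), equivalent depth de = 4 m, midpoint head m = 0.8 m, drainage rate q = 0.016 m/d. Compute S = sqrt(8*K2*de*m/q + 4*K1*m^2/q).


S^2 = 8*K2*de*m/q + 4*K1*m^2/q
S^2 = 8*0.7*4*0.8/0.016 + 4*0.5*0.8^2/0.016
S = sqrt(1200.0000)

34.6410 m


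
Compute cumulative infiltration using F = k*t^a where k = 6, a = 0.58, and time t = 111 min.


F = k * t^a = 6 * 111^0.58
F = 6 * 15.356326

92.1380 mm


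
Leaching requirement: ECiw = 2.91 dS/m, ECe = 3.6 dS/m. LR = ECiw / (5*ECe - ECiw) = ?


LR = ECiw / (5*ECe - ECiw)
LR = 2.91 / (5*3.6 - 2.91)
LR = 2.91 / 15.0900

0.1928


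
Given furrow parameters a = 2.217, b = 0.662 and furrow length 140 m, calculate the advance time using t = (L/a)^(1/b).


t = (L/a)^(1/b)
t = (140/2.217)^(1/0.662)
t = 63.148399^(1/0.662)

524.3009 min


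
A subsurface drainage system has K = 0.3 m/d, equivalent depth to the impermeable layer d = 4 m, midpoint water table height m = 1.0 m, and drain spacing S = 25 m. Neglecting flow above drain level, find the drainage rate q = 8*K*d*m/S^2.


q = 8*K*d*m/S^2
q = 8*0.3*4*1.0/25^2
q = 9.6000 / 625

0.0154 m/d


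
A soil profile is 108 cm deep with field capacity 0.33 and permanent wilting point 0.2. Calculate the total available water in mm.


AWC = (FC - PWP) * d * 10
AWC = (0.33 - 0.2) * 108 * 10
AWC = 0.1300 * 108 * 10

140.4000 mm


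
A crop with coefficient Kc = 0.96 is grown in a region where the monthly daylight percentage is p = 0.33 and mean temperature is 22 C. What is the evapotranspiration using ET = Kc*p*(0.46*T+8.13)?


ET = Kc * p * (0.46*T + 8.13)
ET = 0.96 * 0.33 * (0.46*22 + 8.13)
ET = 0.96 * 0.33 * 18.2500

5.7816 mm/day


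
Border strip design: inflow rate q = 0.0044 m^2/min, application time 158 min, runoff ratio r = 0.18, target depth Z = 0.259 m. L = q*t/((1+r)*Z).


L = q*t/((1+r)*Z)
L = 0.0044*158/((1+0.18)*0.259)
L = 0.6952/0.30562

2.2747 m


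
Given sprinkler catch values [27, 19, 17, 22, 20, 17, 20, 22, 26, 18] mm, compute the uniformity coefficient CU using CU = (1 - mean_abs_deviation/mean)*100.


mean = 20.800000 mm
MAD = 2.760000 mm
CU = (1 - 2.760000/20.800000)*100

86.7308 %


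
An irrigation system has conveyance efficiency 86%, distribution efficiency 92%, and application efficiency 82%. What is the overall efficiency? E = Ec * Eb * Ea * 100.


Ec = 0.86, Eb = 0.92, Ea = 0.82
E = 0.86 * 0.92 * 0.82 * 100 = 64.8784%

64.8784 %


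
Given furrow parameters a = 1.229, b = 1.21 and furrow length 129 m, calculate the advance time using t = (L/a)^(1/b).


t = (L/a)^(1/b)
t = (129/1.229)^(1/1.21)
t = 104.963385^(1/1.21)

46.8036 min


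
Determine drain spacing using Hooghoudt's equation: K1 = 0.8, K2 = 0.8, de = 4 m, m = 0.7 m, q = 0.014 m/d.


S^2 = 8*K2*de*m/q + 4*K1*m^2/q
S^2 = 8*0.8*4*0.7/0.014 + 4*0.8*0.7^2/0.014
S = sqrt(1392.0000)

37.3095 m


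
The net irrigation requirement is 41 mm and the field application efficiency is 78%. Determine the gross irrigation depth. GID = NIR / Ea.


Ea = 78% = 0.78
GID = NIR / Ea = 41 / 0.78 = 52.5641 mm

52.5641 mm


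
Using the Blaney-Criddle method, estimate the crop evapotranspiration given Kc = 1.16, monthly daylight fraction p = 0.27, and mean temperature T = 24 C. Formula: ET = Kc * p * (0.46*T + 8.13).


ET = Kc * p * (0.46*T + 8.13)
ET = 1.16 * 0.27 * (0.46*24 + 8.13)
ET = 1.16 * 0.27 * 19.1700

6.0040 mm/day


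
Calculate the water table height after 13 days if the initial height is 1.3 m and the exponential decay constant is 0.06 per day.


m = m0 * exp(-k*t)
m = 1.3 * exp(-0.06 * 13)
m = 1.3 * exp(-0.7800)

0.5959 m


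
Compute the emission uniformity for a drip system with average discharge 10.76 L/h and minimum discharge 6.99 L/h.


EU = (q_min/q_avg)*100 = (6.99/10.76)*100 = 64.9628%

64.9628 %


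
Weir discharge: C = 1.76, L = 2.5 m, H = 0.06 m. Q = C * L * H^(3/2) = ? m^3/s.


Q = C * L * H^(3/2) = 1.76 * 2.5 * 0.06^1.5 = 1.76 * 2.5 * 0.014697

0.0647 m^3/s


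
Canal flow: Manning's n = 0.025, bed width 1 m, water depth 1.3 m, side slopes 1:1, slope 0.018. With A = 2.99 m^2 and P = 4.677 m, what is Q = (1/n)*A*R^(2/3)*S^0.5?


R = A/P = 2.99/4.677 = 0.639299
Q = (1/0.025) * 2.99 * 0.639299^(2/3) * 0.018^0.5

11.9079 m^3/s


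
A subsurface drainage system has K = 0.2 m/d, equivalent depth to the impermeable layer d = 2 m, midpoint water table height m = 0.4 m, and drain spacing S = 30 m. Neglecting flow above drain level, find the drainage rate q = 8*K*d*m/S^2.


q = 8*K*d*m/S^2
q = 8*0.2*2*0.4/30^2
q = 1.2800 / 900

0.0014 m/d


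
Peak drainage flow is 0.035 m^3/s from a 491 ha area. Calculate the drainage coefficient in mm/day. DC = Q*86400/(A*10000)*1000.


DC = Q * 86400 / (A * 10000) * 1000
DC = 0.035 * 86400 / (491 * 10000) * 1000
DC = 3024000.0000 / 4910000

0.6159 mm/day


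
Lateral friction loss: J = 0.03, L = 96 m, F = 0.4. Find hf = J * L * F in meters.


hf = J * L * F = 0.03 * 96 * 0.4 = 1.1520 m

1.1520 m


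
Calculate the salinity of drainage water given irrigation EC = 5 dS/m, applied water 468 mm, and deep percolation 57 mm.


EC_dw = EC_iw * D_iw / D_dw
EC_dw = 5 * 468 / 57
EC_dw = 2340 / 57

41.0526 dS/m


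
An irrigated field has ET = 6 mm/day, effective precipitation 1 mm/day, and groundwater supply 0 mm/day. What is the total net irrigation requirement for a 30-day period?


Daily deficit = ET - Pe - GW = 6 - 1 - 0 = 5 mm/day
NIR = 5 * 30 = 150 mm

150.0000 mm


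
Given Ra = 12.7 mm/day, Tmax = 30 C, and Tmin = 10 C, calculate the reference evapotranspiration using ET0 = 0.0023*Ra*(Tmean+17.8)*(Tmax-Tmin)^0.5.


Tmean = (Tmax + Tmin)/2 = (30 + 10)/2 = 20.0
ET0 = 0.0023 * 12.7 * (20.0 + 17.8) * sqrt(30 - 10)
ET0 = 0.0023 * 12.7 * 37.8 * 4.472136

4.9379 mm/day


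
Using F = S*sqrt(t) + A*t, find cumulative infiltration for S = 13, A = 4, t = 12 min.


F = S*sqrt(t) + A*t
F = 13*sqrt(12) + 4*12
F = 13*3.464102 + 48

93.0333 mm


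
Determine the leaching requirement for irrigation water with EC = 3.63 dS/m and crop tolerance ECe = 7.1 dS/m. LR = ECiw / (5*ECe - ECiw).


LR = ECiw / (5*ECe - ECiw)
LR = 3.63 / (5*7.1 - 3.63)
LR = 3.63 / 31.8700

0.1139


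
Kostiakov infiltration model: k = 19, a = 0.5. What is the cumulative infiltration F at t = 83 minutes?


F = k * t^a = 19 * 83^0.5
F = 19 * 9.110434

173.0982 mm


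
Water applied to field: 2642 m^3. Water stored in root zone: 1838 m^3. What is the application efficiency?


Ea = V_root / V_field * 100 = 1838 / 2642 * 100 = 69.5685%

69.5685 %


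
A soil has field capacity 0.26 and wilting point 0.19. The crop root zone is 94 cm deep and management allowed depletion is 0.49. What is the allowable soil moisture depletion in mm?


SMD = (FC - PWP) * d * MAD * 10
SMD = (0.26 - 0.19) * 94 * 0.49 * 10
SMD = 0.0700 * 94 * 0.49 * 10

32.2420 mm


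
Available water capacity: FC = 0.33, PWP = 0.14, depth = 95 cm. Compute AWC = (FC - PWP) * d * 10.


AWC = (FC - PWP) * d * 10
AWC = (0.33 - 0.14) * 95 * 10
AWC = 0.1900 * 95 * 10

180.5000 mm


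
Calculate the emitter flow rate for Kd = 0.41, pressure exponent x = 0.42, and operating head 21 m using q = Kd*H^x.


q = Kd * H^x = 0.41 * 21^0.42 = 0.41 * 3.591965

1.4727 L/h


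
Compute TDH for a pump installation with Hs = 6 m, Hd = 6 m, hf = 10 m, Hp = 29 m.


TDH = Hs + Hd + hf + Hp = 6 + 6 + 10 + 29 = 51

51 m


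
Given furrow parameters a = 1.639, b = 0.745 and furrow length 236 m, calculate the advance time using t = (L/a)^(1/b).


t = (L/a)^(1/b)
t = (236/1.639)^(1/0.745)
t = 143.990238^(1/0.745)

789.0260 min


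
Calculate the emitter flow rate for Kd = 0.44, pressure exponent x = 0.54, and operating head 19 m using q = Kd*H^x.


q = Kd * H^x = 0.44 * 19^0.54 = 0.44 * 4.903734

2.1576 L/h


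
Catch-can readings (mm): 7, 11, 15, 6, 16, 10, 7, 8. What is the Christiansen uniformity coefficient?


mean = 10.000000 mm
MAD = 3.000000 mm
CU = (1 - 3.000000/10.000000)*100

70.0000 %


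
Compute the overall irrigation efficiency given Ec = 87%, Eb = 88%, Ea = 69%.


Ec = 0.87, Eb = 0.88, Ea = 0.69
E = 0.87 * 0.88 * 0.69 * 100 = 52.8264%

52.8264 %


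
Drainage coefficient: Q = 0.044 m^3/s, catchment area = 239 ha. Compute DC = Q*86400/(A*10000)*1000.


DC = Q * 86400 / (A * 10000) * 1000
DC = 0.044 * 86400 / (239 * 10000) * 1000
DC = 3801600.0000 / 2390000

1.5906 mm/day


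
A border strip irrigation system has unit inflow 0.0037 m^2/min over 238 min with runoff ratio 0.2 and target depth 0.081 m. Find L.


L = q*t/((1+r)*Z)
L = 0.0037*238/((1+0.2)*0.081)
L = 0.8806/0.0972

9.0597 m


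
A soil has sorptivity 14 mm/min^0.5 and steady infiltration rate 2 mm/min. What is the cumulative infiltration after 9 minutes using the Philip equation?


F = S*sqrt(t) + A*t
F = 14*sqrt(9) + 2*9
F = 14*3.000000 + 18

60.0000 mm


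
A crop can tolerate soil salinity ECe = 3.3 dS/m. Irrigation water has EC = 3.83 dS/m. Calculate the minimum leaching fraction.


LR = ECiw / (5*ECe - ECiw)
LR = 3.83 / (5*3.3 - 3.83)
LR = 3.83 / 12.6700

0.3023


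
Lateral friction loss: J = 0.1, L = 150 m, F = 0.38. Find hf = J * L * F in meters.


hf = J * L * F = 0.1 * 150 * 0.38 = 5.7000 m

5.7000 m


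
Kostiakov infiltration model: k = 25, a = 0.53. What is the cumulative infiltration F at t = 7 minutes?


F = k * t^a = 25 * 7^0.53
F = 25 * 2.804800

70.1200 mm


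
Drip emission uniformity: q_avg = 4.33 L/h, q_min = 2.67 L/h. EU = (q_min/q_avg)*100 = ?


EU = (q_min/q_avg)*100 = (2.67/4.33)*100 = 61.6628%

61.6628 %


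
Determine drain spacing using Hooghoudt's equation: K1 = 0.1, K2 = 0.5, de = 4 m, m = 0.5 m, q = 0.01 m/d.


S^2 = 8*K2*de*m/q + 4*K1*m^2/q
S^2 = 8*0.5*4*0.5/0.01 + 4*0.1*0.5^2/0.01
S = sqrt(810.0000)

28.4605 m


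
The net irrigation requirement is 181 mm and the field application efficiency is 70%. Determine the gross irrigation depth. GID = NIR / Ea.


Ea = 70% = 0.7
GID = NIR / Ea = 181 / 0.7 = 258.5714 mm

258.5714 mm


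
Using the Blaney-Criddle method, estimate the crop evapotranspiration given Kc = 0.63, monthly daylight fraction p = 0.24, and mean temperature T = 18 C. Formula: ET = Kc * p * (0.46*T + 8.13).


ET = Kc * p * (0.46*T + 8.13)
ET = 0.63 * 0.24 * (0.46*18 + 8.13)
ET = 0.63 * 0.24 * 16.4100

2.4812 mm/day


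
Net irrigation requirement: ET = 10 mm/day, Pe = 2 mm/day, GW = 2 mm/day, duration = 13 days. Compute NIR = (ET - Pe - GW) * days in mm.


Daily deficit = ET - Pe - GW = 10 - 2 - 2 = 6 mm/day
NIR = 6 * 13 = 78 mm

78.0000 mm


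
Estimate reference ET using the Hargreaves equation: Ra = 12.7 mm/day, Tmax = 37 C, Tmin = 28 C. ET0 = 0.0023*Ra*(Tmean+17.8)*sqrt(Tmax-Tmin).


Tmean = (Tmax + Tmin)/2 = (37 + 28)/2 = 32.5
ET0 = 0.0023 * 12.7 * (32.5 + 17.8) * sqrt(37 - 28)
ET0 = 0.0023 * 12.7 * 50.3 * 3.000000

4.4078 mm/day


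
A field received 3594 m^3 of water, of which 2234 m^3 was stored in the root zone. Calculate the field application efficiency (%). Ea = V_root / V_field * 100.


Ea = V_root / V_field * 100 = 2234 / 3594 * 100 = 62.1592%

62.1592 %


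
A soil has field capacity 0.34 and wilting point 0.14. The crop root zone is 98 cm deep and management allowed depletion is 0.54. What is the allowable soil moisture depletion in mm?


SMD = (FC - PWP) * d * MAD * 10
SMD = (0.34 - 0.14) * 98 * 0.54 * 10
SMD = 0.2000 * 98 * 0.54 * 10

105.8400 mm


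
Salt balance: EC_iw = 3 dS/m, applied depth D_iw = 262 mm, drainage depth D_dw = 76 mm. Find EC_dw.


EC_dw = EC_iw * D_iw / D_dw
EC_dw = 3 * 262 / 76
EC_dw = 786 / 76

10.3421 dS/m


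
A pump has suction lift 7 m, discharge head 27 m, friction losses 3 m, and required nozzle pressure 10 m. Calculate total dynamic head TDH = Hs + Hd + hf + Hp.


TDH = Hs + Hd + hf + Hp = 7 + 27 + 3 + 10 = 47

47 m


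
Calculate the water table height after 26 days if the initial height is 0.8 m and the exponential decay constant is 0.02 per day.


m = m0 * exp(-k*t)
m = 0.8 * exp(-0.02 * 26)
m = 0.8 * exp(-0.5200)

0.4756 m


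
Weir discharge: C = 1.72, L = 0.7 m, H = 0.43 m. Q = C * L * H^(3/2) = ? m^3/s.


Q = C * L * H^(3/2) = 1.72 * 0.7 * 0.43^1.5 = 1.72 * 0.7 * 0.281970

0.3395 m^3/s


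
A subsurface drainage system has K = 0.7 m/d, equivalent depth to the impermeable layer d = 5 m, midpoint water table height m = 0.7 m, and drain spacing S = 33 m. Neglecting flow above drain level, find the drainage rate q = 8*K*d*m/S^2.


q = 8*K*d*m/S^2
q = 8*0.7*5*0.7/33^2
q = 19.6000 / 1089

0.0180 m/d


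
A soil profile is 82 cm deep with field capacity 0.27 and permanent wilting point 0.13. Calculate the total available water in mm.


AWC = (FC - PWP) * d * 10
AWC = (0.27 - 0.13) * 82 * 10
AWC = 0.1400 * 82 * 10

114.8000 mm


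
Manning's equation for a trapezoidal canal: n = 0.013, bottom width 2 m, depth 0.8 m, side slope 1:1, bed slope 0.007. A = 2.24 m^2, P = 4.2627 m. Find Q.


R = A/P = 2.24/4.2627 = 0.525489
Q = (1/0.013) * 2.24 * 0.525489^(2/3) * 0.007^0.5

9.3878 m^3/s


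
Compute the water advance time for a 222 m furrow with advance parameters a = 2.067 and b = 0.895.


t = (L/a)^(1/b)
t = (222/2.067)^(1/0.895)
t = 107.402032^(1/0.895)

185.9036 min


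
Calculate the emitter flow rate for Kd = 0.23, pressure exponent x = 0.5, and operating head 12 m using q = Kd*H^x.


q = Kd * H^x = 0.23 * 12^0.5 = 0.23 * 3.464102

0.7967 L/h


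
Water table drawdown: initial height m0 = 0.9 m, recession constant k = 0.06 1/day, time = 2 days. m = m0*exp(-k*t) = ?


m = m0 * exp(-k*t)
m = 0.9 * exp(-0.06 * 2)
m = 0.9 * exp(-0.1200)

0.7982 m


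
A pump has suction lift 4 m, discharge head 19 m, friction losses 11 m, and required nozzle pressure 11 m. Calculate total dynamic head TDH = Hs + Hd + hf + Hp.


TDH = Hs + Hd + hf + Hp = 4 + 19 + 11 + 11 = 45

45 m


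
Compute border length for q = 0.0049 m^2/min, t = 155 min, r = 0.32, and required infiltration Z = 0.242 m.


L = q*t/((1+r)*Z)
L = 0.0049*155/((1+0.32)*0.242)
L = 0.7595/0.31944

2.3776 m


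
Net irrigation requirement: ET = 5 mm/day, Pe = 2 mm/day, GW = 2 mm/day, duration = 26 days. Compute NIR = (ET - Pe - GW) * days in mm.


Daily deficit = ET - Pe - GW = 5 - 2 - 2 = 1 mm/day
NIR = 1 * 26 = 26 mm

26.0000 mm


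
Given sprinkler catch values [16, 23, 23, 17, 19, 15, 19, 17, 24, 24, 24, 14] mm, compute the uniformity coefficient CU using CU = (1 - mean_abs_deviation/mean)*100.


mean = 19.583333 mm
MAD = 3.347222 mm
CU = (1 - 3.347222/19.583333)*100

82.9078 %


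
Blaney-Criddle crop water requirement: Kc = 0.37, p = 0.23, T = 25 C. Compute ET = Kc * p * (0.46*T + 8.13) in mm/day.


ET = Kc * p * (0.46*T + 8.13)
ET = 0.37 * 0.23 * (0.46*25 + 8.13)
ET = 0.37 * 0.23 * 19.6300

1.6705 mm/day


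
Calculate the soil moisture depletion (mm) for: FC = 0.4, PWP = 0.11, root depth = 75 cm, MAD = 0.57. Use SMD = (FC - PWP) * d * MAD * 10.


SMD = (FC - PWP) * d * MAD * 10
SMD = (0.4 - 0.11) * 75 * 0.57 * 10
SMD = 0.2900 * 75 * 0.57 * 10

123.9750 mm


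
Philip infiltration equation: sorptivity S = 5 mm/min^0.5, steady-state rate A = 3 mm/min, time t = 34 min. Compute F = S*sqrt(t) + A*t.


F = S*sqrt(t) + A*t
F = 5*sqrt(34) + 3*34
F = 5*5.830952 + 102

131.1548 mm


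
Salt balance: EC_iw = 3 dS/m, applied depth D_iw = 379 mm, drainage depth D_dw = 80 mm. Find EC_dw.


EC_dw = EC_iw * D_iw / D_dw
EC_dw = 3 * 379 / 80
EC_dw = 1137 / 80

14.2125 dS/m


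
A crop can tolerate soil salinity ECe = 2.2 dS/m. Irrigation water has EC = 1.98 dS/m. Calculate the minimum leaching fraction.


LR = ECiw / (5*ECe - ECiw)
LR = 1.98 / (5*2.2 - 1.98)
LR = 1.98 / 9.0200

0.2195


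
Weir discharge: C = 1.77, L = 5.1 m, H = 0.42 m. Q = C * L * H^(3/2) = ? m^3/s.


Q = C * L * H^(3/2) = 1.77 * 5.1 * 0.42^1.5 = 1.77 * 5.1 * 0.272191

2.4571 m^3/s


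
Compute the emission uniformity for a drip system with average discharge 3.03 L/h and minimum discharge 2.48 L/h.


EU = (q_min/q_avg)*100 = (2.48/3.03)*100 = 81.8482%

81.8482 %


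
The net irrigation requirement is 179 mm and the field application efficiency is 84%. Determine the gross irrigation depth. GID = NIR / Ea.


Ea = 84% = 0.84
GID = NIR / Ea = 179 / 0.84 = 213.0952 mm

213.0952 mm


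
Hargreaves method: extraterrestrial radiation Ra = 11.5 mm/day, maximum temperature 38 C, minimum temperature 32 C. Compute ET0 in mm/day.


Tmean = (Tmax + Tmin)/2 = (38 + 32)/2 = 35.0
ET0 = 0.0023 * 11.5 * (35.0 + 17.8) * sqrt(38 - 32)
ET0 = 0.0023 * 11.5 * 52.8 * 2.449490

3.4209 mm/day


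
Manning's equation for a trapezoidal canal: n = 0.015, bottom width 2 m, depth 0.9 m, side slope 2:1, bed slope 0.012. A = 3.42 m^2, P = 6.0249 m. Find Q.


R = A/P = 3.42/6.0249 = 0.567644
Q = (1/0.015) * 3.42 * 0.567644^(2/3) * 0.012^0.5

17.1229 m^3/s


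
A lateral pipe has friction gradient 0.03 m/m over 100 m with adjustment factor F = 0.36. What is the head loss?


hf = J * L * F = 0.03 * 100 * 0.36 = 1.0800 m

1.0800 m


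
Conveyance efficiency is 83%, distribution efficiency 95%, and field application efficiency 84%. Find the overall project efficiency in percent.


Ec = 0.83, Eb = 0.95, Ea = 0.84
E = 0.83 * 0.95 * 0.84 * 100 = 66.2340%

66.2340 %


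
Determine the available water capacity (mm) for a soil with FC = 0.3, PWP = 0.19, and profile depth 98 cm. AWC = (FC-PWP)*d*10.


AWC = (FC - PWP) * d * 10
AWC = (0.3 - 0.19) * 98 * 10
AWC = 0.1100 * 98 * 10

107.8000 mm


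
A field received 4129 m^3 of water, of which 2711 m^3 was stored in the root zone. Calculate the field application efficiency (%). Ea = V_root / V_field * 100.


Ea = V_root / V_field * 100 = 2711 / 4129 * 100 = 65.6575%

65.6575 %


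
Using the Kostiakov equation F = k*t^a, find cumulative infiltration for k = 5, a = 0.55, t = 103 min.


F = k * t^a = 5 * 103^0.55
F = 5 * 12.795595

63.9780 mm


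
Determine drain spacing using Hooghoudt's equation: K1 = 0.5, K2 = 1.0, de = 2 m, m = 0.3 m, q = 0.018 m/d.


S^2 = 8*K2*de*m/q + 4*K1*m^2/q
S^2 = 8*1.0*2*0.3/0.018 + 4*0.5*0.3^2/0.018
S = sqrt(276.6667)

16.6333 m


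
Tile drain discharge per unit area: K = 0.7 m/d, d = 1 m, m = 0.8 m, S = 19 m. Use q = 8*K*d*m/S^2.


q = 8*K*d*m/S^2
q = 8*0.7*1*0.8/19^2
q = 4.4800 / 361

0.0124 m/d


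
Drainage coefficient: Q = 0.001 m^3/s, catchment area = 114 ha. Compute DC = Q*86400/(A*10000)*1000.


DC = Q * 86400 / (A * 10000) * 1000
DC = 0.001 * 86400 / (114 * 10000) * 1000
DC = 86400.0000 / 1140000

0.0758 mm/day


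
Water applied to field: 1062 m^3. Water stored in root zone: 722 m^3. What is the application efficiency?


Ea = V_root / V_field * 100 = 722 / 1062 * 100 = 67.9849%

67.9849 %


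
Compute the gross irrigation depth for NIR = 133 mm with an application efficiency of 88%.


Ea = 88% = 0.88
GID = NIR / Ea = 133 / 0.88 = 151.1364 mm

151.1364 mm


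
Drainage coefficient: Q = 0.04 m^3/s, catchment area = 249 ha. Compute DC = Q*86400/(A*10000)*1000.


DC = Q * 86400 / (A * 10000) * 1000
DC = 0.04 * 86400 / (249 * 10000) * 1000
DC = 3456000.0000 / 2490000

1.3880 mm/day


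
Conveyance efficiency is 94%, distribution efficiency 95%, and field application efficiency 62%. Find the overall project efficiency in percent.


Ec = 0.94, Eb = 0.95, Ea = 0.62
E = 0.94 * 0.95 * 0.62 * 100 = 55.3660%

55.3660 %


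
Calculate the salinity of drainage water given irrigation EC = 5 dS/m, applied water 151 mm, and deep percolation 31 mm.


EC_dw = EC_iw * D_iw / D_dw
EC_dw = 5 * 151 / 31
EC_dw = 755 / 31

24.3548 dS/m


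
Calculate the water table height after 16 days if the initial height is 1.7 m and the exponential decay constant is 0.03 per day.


m = m0 * exp(-k*t)
m = 1.7 * exp(-0.03 * 16)
m = 1.7 * exp(-0.4800)

1.0519 m


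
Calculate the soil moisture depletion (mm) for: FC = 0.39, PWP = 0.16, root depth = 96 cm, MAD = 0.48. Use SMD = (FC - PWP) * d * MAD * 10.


SMD = (FC - PWP) * d * MAD * 10
SMD = (0.39 - 0.16) * 96 * 0.48 * 10
SMD = 0.2300 * 96 * 0.48 * 10

105.9840 mm


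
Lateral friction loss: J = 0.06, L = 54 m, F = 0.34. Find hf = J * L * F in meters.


hf = J * L * F = 0.06 * 54 * 0.34 = 1.1016 m

1.1016 m


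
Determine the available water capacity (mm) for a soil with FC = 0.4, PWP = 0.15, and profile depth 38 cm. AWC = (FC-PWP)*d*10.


AWC = (FC - PWP) * d * 10
AWC = (0.4 - 0.15) * 38 * 10
AWC = 0.2500 * 38 * 10

95.0000 mm


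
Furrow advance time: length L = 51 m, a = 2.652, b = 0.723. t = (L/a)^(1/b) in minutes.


t = (L/a)^(1/b)
t = (51/2.652)^(1/0.723)
t = 19.230769^(1/0.723)

59.6938 min


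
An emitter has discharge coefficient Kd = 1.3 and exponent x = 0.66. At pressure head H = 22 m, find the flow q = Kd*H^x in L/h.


q = Kd * H^x = 1.3 * 22^0.66 = 1.3 * 7.691286

9.9987 L/h
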